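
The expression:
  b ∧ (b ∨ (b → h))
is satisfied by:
  {b: True}


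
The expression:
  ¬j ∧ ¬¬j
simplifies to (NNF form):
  False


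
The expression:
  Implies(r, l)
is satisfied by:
  {l: True, r: False}
  {r: False, l: False}
  {r: True, l: True}


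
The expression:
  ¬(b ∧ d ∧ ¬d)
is always true.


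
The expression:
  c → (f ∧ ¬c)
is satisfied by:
  {c: False}


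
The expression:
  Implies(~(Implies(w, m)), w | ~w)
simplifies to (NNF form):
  True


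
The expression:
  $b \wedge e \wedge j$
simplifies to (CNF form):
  $b \wedge e \wedge j$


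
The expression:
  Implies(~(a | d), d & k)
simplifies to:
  a | d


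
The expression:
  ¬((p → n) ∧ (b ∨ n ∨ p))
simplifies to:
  ¬n ∧ (p ∨ ¬b)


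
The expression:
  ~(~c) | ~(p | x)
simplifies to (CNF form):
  (c | ~p) & (c | ~x)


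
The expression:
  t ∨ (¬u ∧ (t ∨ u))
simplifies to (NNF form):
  t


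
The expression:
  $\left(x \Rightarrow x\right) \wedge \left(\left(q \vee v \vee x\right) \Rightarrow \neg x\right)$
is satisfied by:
  {x: False}


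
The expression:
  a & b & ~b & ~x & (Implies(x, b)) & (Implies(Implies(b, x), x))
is never true.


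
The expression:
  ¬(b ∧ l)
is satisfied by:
  {l: False, b: False}
  {b: True, l: False}
  {l: True, b: False}


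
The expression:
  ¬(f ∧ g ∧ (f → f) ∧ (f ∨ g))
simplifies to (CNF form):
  ¬f ∨ ¬g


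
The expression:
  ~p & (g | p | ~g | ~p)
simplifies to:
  ~p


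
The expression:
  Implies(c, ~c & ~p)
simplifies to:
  ~c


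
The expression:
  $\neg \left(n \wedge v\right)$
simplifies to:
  $\neg n \vee \neg v$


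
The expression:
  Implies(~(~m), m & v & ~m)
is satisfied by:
  {m: False}


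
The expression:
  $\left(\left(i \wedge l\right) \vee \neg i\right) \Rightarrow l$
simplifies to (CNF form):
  $i \vee l$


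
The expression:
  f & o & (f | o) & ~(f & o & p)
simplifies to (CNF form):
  f & o & ~p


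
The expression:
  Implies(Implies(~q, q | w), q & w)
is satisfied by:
  {w: False, q: False}
  {q: True, w: True}


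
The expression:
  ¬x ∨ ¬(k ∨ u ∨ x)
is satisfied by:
  {x: False}


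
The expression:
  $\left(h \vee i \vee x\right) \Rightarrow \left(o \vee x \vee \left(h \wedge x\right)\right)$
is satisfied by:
  {x: True, o: True, i: False, h: False}
  {x: True, o: True, h: True, i: False}
  {x: True, o: True, i: True, h: False}
  {x: True, o: True, h: True, i: True}
  {x: True, i: False, h: False, o: False}
  {x: True, h: True, i: False, o: False}
  {x: True, i: True, h: False, o: False}
  {x: True, h: True, i: True, o: False}
  {o: True, i: False, h: False, x: False}
  {h: True, o: True, i: False, x: False}
  {o: True, i: True, h: False, x: False}
  {h: True, o: True, i: True, x: False}
  {o: False, i: False, h: False, x: False}


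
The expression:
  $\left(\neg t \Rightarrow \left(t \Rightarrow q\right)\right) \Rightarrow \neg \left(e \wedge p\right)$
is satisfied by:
  {p: False, e: False}
  {e: True, p: False}
  {p: True, e: False}


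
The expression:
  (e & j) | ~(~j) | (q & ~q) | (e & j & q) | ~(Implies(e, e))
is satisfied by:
  {j: True}


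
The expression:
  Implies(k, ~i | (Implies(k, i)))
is always true.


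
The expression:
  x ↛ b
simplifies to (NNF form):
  x ∧ ¬b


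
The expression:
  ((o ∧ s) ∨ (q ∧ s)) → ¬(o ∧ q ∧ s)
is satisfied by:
  {s: False, q: False, o: False}
  {o: True, s: False, q: False}
  {q: True, s: False, o: False}
  {o: True, q: True, s: False}
  {s: True, o: False, q: False}
  {o: True, s: True, q: False}
  {q: True, s: True, o: False}


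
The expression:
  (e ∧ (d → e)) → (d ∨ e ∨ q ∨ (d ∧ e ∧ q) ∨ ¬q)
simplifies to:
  True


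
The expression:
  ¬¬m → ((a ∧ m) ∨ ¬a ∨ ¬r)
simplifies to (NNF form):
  True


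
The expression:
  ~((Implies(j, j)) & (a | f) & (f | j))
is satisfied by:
  {a: False, f: False, j: False}
  {j: True, a: False, f: False}
  {a: True, j: False, f: False}


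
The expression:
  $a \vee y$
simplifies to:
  $a \vee y$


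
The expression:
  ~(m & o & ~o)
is always true.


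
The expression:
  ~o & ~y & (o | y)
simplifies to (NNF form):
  False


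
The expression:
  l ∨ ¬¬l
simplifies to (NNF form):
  l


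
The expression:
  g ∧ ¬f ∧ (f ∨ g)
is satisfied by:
  {g: True, f: False}


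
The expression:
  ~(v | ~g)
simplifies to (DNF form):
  g & ~v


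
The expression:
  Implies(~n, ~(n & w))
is always true.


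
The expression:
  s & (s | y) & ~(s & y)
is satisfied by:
  {s: True, y: False}


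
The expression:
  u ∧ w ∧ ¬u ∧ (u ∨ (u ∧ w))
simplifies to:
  False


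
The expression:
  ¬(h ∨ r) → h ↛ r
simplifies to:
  h ∨ r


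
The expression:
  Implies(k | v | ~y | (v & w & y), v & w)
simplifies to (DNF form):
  (v & w) | (v & ~v) | (v & w & y) | (v & w & ~k) | (v & y & ~v) | (w & y & ~k) | (v & ~k & ~v) | (y & ~k & ~v)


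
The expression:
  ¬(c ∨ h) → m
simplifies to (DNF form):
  c ∨ h ∨ m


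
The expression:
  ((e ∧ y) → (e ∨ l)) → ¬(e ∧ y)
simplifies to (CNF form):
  ¬e ∨ ¬y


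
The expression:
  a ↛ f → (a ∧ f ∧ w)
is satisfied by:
  {f: True, a: False}
  {a: False, f: False}
  {a: True, f: True}


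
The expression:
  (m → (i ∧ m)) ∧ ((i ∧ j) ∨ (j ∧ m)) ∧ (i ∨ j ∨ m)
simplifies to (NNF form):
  i ∧ j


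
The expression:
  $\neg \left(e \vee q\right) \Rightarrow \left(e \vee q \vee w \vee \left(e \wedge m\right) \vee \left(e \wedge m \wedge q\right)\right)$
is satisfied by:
  {q: True, e: True, w: True}
  {q: True, e: True, w: False}
  {q: True, w: True, e: False}
  {q: True, w: False, e: False}
  {e: True, w: True, q: False}
  {e: True, w: False, q: False}
  {w: True, e: False, q: False}


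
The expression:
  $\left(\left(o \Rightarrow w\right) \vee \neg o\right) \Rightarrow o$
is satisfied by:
  {o: True}


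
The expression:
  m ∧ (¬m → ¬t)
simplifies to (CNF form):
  m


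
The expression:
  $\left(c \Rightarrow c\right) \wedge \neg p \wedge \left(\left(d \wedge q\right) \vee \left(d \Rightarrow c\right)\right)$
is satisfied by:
  {q: True, c: True, p: False, d: False}
  {q: True, p: False, c: False, d: False}
  {c: True, q: False, p: False, d: False}
  {q: False, p: False, c: False, d: False}
  {d: True, q: True, c: True, p: False}
  {d: True, q: True, p: False, c: False}
  {d: True, c: True, q: False, p: False}


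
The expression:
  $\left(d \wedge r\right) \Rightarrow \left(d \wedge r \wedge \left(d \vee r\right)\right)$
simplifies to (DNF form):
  $\text{True}$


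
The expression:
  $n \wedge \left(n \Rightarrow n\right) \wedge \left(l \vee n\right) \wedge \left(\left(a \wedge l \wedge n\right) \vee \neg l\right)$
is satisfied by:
  {a: True, n: True, l: False}
  {n: True, l: False, a: False}
  {a: True, l: True, n: True}


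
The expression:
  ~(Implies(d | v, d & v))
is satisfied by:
  {d: True, v: False}
  {v: True, d: False}


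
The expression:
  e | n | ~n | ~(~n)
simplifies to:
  True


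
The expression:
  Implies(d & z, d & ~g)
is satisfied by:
  {g: False, z: False, d: False}
  {d: True, g: False, z: False}
  {z: True, g: False, d: False}
  {d: True, z: True, g: False}
  {g: True, d: False, z: False}
  {d: True, g: True, z: False}
  {z: True, g: True, d: False}


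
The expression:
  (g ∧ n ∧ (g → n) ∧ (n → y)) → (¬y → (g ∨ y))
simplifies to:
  True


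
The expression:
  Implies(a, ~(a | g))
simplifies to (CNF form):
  ~a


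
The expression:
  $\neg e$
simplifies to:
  $\neg e$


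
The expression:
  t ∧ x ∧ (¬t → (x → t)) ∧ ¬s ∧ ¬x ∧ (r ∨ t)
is never true.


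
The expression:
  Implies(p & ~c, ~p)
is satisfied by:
  {c: True, p: False}
  {p: False, c: False}
  {p: True, c: True}


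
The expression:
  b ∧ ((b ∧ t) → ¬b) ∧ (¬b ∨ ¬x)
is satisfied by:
  {b: True, x: False, t: False}


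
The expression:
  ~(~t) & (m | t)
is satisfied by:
  {t: True}


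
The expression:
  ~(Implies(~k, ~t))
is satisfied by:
  {t: True, k: False}


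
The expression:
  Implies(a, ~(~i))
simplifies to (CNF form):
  i | ~a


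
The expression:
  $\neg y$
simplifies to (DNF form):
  $\neg y$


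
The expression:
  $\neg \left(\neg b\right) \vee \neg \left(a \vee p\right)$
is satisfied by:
  {b: True, p: False, a: False}
  {b: True, a: True, p: False}
  {b: True, p: True, a: False}
  {b: True, a: True, p: True}
  {a: False, p: False, b: False}


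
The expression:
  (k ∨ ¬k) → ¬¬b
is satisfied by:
  {b: True}


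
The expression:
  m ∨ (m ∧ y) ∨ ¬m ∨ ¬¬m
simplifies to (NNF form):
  True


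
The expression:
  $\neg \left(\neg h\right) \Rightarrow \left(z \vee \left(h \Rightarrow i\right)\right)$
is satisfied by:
  {i: True, z: True, h: False}
  {i: True, h: False, z: False}
  {z: True, h: False, i: False}
  {z: False, h: False, i: False}
  {i: True, z: True, h: True}
  {i: True, h: True, z: False}
  {z: True, h: True, i: False}


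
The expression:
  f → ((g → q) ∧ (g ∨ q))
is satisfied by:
  {q: True, f: False}
  {f: False, q: False}
  {f: True, q: True}


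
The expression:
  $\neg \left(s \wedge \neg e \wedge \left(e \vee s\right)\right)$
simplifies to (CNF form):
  $e \vee \neg s$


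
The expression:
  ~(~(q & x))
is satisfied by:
  {x: True, q: True}


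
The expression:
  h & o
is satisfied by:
  {h: True, o: True}


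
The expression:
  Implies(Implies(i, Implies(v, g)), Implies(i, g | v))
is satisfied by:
  {v: True, g: True, i: False}
  {v: True, g: False, i: False}
  {g: True, v: False, i: False}
  {v: False, g: False, i: False}
  {i: True, v: True, g: True}
  {i: True, v: True, g: False}
  {i: True, g: True, v: False}


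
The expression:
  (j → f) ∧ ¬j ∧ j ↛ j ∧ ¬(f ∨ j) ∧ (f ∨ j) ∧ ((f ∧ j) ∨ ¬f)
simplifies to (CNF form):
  False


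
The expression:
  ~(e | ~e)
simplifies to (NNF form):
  False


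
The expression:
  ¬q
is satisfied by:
  {q: False}


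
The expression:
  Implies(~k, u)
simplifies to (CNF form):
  k | u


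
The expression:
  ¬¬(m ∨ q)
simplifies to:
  m ∨ q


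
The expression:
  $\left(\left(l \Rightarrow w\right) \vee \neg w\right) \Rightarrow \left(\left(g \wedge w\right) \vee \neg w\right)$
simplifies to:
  $g \vee \neg w$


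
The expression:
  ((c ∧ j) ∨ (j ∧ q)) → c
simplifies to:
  c ∨ ¬j ∨ ¬q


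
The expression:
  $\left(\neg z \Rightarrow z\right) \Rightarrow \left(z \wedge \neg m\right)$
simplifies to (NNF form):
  $\neg m \vee \neg z$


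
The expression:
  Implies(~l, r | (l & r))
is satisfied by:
  {r: True, l: True}
  {r: True, l: False}
  {l: True, r: False}


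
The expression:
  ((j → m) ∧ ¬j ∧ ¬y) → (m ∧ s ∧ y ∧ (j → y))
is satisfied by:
  {y: True, j: True}
  {y: True, j: False}
  {j: True, y: False}


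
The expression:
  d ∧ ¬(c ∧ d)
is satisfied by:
  {d: True, c: False}


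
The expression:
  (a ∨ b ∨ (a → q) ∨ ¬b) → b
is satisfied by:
  {b: True}


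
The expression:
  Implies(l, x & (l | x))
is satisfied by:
  {x: True, l: False}
  {l: False, x: False}
  {l: True, x: True}


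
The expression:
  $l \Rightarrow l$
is always true.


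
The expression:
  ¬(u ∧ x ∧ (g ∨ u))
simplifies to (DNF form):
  ¬u ∨ ¬x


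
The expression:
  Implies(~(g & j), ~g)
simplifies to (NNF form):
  j | ~g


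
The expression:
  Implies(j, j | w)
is always true.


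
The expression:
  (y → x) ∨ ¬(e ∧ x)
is always true.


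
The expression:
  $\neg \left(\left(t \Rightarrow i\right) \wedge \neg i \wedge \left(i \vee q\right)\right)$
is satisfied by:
  {i: True, t: True, q: False}
  {i: True, q: False, t: False}
  {t: True, q: False, i: False}
  {t: False, q: False, i: False}
  {i: True, t: True, q: True}
  {i: True, q: True, t: False}
  {t: True, q: True, i: False}


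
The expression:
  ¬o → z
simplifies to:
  o ∨ z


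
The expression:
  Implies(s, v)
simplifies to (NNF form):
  v | ~s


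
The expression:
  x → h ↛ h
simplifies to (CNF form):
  ¬x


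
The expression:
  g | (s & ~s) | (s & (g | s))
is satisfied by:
  {g: True, s: True}
  {g: True, s: False}
  {s: True, g: False}


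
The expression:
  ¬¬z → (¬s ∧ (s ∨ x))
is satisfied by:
  {x: True, z: False, s: False}
  {x: False, z: False, s: False}
  {s: True, x: True, z: False}
  {s: True, x: False, z: False}
  {z: True, x: True, s: False}


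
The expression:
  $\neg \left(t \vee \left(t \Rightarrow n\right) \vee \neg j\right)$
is never true.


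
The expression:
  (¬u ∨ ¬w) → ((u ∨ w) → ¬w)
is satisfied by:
  {u: True, w: False}
  {w: False, u: False}
  {w: True, u: True}


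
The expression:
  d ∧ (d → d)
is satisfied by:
  {d: True}


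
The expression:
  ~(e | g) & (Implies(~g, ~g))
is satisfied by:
  {g: False, e: False}


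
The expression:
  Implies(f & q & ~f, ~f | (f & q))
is always true.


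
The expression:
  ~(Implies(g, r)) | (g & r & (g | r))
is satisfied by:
  {g: True}


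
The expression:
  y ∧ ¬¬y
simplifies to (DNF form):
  y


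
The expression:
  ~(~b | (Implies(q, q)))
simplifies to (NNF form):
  False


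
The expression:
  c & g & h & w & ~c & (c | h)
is never true.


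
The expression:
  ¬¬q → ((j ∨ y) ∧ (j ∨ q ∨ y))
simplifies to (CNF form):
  j ∨ y ∨ ¬q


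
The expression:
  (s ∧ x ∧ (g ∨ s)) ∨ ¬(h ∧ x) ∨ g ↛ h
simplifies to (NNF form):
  s ∨ ¬h ∨ ¬x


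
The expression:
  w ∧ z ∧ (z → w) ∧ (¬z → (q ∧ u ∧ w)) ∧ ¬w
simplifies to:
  False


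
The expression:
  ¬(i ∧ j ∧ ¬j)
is always true.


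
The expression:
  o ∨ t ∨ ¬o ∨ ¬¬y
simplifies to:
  True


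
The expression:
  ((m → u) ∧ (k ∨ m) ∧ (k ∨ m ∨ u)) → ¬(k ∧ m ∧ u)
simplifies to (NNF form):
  ¬k ∨ ¬m ∨ ¬u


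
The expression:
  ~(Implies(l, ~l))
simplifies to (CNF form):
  l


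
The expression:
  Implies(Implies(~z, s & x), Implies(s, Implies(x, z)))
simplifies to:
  z | ~s | ~x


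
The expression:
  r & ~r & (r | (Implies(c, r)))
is never true.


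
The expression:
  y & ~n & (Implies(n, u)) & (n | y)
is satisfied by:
  {y: True, n: False}


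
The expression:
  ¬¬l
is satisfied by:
  {l: True}


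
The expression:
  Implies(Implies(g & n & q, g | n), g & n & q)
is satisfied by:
  {g: True, q: True, n: True}


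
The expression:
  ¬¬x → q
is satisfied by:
  {q: True, x: False}
  {x: False, q: False}
  {x: True, q: True}


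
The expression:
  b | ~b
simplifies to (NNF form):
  True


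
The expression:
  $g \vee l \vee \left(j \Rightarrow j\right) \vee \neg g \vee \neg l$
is always true.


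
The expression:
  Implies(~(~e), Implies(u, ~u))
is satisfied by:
  {u: False, e: False}
  {e: True, u: False}
  {u: True, e: False}


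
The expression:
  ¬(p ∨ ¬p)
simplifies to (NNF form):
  False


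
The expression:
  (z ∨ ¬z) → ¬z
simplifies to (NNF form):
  ¬z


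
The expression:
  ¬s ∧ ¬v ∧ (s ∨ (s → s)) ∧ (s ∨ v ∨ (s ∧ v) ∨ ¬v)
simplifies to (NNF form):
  ¬s ∧ ¬v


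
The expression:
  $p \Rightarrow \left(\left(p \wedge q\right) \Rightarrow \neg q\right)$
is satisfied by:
  {p: False, q: False}
  {q: True, p: False}
  {p: True, q: False}


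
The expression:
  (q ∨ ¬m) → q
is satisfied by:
  {q: True, m: True}
  {q: True, m: False}
  {m: True, q: False}


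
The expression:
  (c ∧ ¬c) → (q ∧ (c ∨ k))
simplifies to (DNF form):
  True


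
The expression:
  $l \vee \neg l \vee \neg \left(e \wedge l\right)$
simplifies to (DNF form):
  $\text{True}$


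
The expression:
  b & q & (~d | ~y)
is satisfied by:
  {b: True, q: True, d: False, y: False}
  {b: True, y: True, q: True, d: False}
  {b: True, d: True, q: True, y: False}


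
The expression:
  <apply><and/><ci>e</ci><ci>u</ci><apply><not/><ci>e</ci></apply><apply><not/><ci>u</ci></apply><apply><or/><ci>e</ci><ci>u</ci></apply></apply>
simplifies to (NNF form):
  <false/>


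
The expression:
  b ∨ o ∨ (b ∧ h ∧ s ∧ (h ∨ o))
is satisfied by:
  {b: True, o: True}
  {b: True, o: False}
  {o: True, b: False}


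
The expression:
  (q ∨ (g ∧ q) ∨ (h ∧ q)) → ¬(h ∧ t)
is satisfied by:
  {h: False, t: False, q: False}
  {q: True, h: False, t: False}
  {t: True, h: False, q: False}
  {q: True, t: True, h: False}
  {h: True, q: False, t: False}
  {q: True, h: True, t: False}
  {t: True, h: True, q: False}


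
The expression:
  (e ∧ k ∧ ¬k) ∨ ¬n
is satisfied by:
  {n: False}


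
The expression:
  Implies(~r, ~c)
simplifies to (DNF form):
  r | ~c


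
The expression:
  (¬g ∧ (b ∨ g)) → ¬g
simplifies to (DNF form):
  True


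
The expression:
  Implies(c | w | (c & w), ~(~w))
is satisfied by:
  {w: True, c: False}
  {c: False, w: False}
  {c: True, w: True}


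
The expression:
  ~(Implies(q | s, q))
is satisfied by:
  {s: True, q: False}


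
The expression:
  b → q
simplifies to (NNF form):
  q ∨ ¬b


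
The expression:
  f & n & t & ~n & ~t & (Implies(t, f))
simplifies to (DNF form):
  False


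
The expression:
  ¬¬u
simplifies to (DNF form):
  u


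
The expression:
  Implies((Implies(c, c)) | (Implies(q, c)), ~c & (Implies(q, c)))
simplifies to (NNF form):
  ~c & ~q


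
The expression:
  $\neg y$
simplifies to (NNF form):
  $\neg y$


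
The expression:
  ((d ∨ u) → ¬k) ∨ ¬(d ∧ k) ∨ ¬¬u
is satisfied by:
  {u: True, k: False, d: False}
  {k: False, d: False, u: False}
  {d: True, u: True, k: False}
  {d: True, k: False, u: False}
  {u: True, k: True, d: False}
  {k: True, u: False, d: False}
  {d: True, k: True, u: True}


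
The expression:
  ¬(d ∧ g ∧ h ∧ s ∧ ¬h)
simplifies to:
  True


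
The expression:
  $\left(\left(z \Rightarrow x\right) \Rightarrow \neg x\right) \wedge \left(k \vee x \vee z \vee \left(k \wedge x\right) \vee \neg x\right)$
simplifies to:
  $\neg x$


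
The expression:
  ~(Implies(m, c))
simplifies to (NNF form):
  m & ~c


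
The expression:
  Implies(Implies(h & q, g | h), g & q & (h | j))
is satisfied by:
  {g: True, h: True, j: True, q: True}
  {g: True, h: True, q: True, j: False}
  {g: True, j: True, q: True, h: False}


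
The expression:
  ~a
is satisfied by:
  {a: False}


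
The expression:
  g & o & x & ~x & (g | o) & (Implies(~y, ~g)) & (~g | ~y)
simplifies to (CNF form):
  False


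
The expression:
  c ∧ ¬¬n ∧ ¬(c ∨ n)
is never true.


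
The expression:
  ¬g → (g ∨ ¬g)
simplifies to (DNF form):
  True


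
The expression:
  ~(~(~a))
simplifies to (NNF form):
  ~a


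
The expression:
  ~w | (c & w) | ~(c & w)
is always true.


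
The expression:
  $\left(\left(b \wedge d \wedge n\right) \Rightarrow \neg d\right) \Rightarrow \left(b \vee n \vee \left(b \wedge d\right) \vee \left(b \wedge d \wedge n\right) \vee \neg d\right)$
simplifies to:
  $b \vee n \vee \neg d$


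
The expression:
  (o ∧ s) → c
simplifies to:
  c ∨ ¬o ∨ ¬s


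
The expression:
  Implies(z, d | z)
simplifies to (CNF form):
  True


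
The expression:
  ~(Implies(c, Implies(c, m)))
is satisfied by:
  {c: True, m: False}


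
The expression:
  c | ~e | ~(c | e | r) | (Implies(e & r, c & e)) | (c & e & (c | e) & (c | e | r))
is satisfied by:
  {c: True, e: False, r: False}
  {e: False, r: False, c: False}
  {r: True, c: True, e: False}
  {r: True, e: False, c: False}
  {c: True, e: True, r: False}
  {e: True, c: False, r: False}
  {r: True, e: True, c: True}


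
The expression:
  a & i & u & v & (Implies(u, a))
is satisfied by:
  {a: True, i: True, u: True, v: True}


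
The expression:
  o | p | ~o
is always true.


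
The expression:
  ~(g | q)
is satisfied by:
  {q: False, g: False}


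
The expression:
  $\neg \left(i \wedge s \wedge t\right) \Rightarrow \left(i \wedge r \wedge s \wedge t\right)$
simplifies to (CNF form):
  $i \wedge s \wedge t$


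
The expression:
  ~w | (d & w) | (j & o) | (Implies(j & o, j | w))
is always true.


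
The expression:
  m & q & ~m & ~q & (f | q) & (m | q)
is never true.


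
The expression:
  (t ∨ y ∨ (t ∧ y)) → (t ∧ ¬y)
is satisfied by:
  {y: False}


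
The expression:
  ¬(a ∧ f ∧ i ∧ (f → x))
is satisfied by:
  {x: False, a: False, i: False, f: False}
  {f: True, x: False, a: False, i: False}
  {i: True, x: False, a: False, f: False}
  {f: True, i: True, x: False, a: False}
  {a: True, f: False, x: False, i: False}
  {f: True, a: True, x: False, i: False}
  {i: True, a: True, f: False, x: False}
  {f: True, i: True, a: True, x: False}
  {x: True, i: False, a: False, f: False}
  {f: True, x: True, i: False, a: False}
  {i: True, x: True, f: False, a: False}
  {f: True, i: True, x: True, a: False}
  {a: True, x: True, i: False, f: False}
  {f: True, a: True, x: True, i: False}
  {i: True, a: True, x: True, f: False}


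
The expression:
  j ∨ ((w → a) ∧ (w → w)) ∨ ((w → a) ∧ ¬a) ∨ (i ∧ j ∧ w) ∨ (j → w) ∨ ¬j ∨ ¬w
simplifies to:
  True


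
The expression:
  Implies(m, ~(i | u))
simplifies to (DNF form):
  ~m | (~i & ~u)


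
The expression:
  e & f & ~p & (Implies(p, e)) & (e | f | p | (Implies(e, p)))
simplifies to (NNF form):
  e & f & ~p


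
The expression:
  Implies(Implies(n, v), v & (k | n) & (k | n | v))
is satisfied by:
  {n: True, k: True, v: True}
  {n: True, k: True, v: False}
  {n: True, v: True, k: False}
  {n: True, v: False, k: False}
  {k: True, v: True, n: False}


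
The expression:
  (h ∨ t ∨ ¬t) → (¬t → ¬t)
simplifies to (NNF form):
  True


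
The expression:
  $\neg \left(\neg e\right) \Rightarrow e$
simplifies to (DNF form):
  $\text{True}$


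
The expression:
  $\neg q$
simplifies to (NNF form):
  $\neg q$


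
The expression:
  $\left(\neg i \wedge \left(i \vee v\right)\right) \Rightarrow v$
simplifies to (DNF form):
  $\text{True}$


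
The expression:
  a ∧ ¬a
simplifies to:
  False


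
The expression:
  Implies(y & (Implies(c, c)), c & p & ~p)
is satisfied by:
  {y: False}


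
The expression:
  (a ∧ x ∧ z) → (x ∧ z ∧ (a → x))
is always true.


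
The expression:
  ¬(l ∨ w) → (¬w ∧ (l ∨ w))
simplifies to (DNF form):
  l ∨ w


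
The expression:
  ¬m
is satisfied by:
  {m: False}


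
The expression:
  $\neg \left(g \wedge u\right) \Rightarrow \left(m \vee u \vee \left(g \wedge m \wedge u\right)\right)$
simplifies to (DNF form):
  $m \vee u$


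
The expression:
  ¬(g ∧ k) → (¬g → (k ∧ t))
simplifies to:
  g ∨ (k ∧ t)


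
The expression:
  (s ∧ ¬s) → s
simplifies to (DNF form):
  True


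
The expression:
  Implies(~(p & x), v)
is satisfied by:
  {v: True, p: True, x: True}
  {v: True, p: True, x: False}
  {v: True, x: True, p: False}
  {v: True, x: False, p: False}
  {p: True, x: True, v: False}


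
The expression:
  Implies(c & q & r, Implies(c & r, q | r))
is always true.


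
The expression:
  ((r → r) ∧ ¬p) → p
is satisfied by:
  {p: True}


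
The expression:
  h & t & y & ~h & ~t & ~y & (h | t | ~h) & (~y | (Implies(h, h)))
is never true.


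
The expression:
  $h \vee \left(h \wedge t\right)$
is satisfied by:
  {h: True}


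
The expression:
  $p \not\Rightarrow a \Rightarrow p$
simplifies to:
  $\text{True}$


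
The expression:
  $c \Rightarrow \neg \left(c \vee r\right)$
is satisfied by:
  {c: False}


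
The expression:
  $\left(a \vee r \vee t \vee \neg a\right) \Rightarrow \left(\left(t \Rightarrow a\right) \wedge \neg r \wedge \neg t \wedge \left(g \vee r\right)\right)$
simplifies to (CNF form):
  $g \wedge \neg r \wedge \neg t$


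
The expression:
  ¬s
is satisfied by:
  {s: False}


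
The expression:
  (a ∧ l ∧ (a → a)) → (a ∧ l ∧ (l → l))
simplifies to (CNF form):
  True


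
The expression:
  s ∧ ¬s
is never true.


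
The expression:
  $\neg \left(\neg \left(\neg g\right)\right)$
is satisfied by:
  {g: False}


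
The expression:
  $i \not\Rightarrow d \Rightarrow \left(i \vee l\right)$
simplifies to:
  $\text{True}$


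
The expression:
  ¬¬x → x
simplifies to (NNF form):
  True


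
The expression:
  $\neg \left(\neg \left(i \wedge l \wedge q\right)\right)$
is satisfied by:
  {i: True, q: True, l: True}


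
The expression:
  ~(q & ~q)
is always true.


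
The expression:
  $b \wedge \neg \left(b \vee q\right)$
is never true.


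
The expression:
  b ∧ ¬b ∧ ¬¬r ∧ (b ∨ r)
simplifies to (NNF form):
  False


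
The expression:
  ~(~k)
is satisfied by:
  {k: True}


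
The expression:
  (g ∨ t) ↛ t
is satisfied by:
  {g: True, t: False}


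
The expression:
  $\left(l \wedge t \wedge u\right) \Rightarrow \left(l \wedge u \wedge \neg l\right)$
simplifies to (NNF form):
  $\neg l \vee \neg t \vee \neg u$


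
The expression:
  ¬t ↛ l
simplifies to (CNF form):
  l ∨ ¬t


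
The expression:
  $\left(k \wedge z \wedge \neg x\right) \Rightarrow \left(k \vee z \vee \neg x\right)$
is always true.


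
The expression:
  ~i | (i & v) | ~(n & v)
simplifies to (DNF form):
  True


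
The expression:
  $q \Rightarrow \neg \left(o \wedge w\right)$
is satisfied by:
  {w: False, q: False, o: False}
  {o: True, w: False, q: False}
  {q: True, w: False, o: False}
  {o: True, q: True, w: False}
  {w: True, o: False, q: False}
  {o: True, w: True, q: False}
  {q: True, w: True, o: False}


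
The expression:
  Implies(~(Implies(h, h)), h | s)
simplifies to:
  True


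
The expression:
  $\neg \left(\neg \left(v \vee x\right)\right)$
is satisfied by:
  {x: True, v: True}
  {x: True, v: False}
  {v: True, x: False}


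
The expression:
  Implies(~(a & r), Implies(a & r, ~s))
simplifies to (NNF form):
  True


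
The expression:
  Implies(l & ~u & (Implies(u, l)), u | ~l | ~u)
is always true.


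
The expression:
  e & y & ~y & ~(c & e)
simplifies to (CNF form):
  False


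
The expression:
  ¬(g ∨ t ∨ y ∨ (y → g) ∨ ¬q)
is never true.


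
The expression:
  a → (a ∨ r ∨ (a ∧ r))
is always true.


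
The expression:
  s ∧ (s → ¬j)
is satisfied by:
  {s: True, j: False}


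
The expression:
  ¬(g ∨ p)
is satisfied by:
  {g: False, p: False}


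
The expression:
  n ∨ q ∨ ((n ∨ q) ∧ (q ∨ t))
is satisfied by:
  {n: True, q: True}
  {n: True, q: False}
  {q: True, n: False}


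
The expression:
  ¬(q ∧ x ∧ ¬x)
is always true.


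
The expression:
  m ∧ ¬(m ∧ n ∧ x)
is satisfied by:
  {m: True, x: False, n: False}
  {m: True, n: True, x: False}
  {m: True, x: True, n: False}


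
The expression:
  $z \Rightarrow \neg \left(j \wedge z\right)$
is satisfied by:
  {z: False, j: False}
  {j: True, z: False}
  {z: True, j: False}


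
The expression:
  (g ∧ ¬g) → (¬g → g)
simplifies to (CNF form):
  True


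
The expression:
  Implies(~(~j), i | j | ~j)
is always true.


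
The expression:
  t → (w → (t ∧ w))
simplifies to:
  True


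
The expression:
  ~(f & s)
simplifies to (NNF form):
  ~f | ~s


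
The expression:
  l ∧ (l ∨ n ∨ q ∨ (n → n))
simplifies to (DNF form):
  l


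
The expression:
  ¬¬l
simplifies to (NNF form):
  l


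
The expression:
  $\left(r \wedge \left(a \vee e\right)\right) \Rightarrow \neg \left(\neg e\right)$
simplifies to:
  $e \vee \neg a \vee \neg r$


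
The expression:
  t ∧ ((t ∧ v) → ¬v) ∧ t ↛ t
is never true.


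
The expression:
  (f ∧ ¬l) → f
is always true.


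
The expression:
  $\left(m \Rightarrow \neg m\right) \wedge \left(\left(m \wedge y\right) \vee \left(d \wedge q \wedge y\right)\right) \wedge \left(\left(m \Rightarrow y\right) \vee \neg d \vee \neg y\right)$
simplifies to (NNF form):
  $d \wedge q \wedge y \wedge \neg m$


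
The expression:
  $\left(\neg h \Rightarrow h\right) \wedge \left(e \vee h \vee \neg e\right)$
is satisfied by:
  {h: True}


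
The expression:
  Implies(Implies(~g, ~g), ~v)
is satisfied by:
  {v: False}


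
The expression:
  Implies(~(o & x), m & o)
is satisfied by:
  {x: True, m: True, o: True}
  {x: True, o: True, m: False}
  {m: True, o: True, x: False}


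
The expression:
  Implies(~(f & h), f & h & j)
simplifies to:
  f & h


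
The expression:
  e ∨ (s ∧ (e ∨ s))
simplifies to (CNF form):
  e ∨ s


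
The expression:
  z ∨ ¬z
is always true.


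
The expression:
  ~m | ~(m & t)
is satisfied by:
  {m: False, t: False}
  {t: True, m: False}
  {m: True, t: False}


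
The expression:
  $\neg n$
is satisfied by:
  {n: False}


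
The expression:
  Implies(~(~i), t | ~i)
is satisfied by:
  {t: True, i: False}
  {i: False, t: False}
  {i: True, t: True}


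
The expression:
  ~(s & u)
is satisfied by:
  {s: False, u: False}
  {u: True, s: False}
  {s: True, u: False}


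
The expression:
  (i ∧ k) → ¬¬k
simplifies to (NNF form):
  True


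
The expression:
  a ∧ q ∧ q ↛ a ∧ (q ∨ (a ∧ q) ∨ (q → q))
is never true.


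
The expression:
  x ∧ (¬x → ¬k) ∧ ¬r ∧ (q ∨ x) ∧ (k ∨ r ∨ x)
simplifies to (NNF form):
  x ∧ ¬r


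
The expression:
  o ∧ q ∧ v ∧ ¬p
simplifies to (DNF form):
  o ∧ q ∧ v ∧ ¬p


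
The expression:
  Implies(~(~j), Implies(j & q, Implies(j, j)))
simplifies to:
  True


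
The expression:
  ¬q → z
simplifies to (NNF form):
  q ∨ z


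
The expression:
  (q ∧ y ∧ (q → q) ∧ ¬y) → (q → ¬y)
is always true.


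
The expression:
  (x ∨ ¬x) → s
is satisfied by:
  {s: True}


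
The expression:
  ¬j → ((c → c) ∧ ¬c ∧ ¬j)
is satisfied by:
  {j: True, c: False}
  {c: False, j: False}
  {c: True, j: True}


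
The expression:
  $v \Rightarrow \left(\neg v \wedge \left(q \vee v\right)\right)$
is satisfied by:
  {v: False}


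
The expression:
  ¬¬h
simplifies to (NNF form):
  h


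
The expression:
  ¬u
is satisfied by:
  {u: False}


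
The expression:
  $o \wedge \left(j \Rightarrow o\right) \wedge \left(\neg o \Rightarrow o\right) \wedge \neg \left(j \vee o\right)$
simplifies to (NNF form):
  $\text{False}$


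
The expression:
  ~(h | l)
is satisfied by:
  {h: False, l: False}


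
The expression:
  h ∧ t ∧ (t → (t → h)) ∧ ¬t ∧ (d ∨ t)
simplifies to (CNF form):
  False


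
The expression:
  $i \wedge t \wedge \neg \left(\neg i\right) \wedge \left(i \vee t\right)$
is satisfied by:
  {t: True, i: True}


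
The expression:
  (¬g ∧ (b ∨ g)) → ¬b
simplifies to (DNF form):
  g ∨ ¬b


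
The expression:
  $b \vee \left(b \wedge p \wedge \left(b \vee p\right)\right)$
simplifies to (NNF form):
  $b$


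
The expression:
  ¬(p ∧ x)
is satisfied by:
  {p: False, x: False}
  {x: True, p: False}
  {p: True, x: False}


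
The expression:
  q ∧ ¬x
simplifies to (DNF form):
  q ∧ ¬x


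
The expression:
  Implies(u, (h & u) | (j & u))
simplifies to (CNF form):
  h | j | ~u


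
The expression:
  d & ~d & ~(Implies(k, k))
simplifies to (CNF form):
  False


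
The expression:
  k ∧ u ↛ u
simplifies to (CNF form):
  False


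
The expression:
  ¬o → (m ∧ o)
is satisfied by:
  {o: True}


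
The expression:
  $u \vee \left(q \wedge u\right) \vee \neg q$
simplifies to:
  $u \vee \neg q$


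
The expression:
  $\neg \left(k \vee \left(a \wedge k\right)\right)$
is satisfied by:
  {k: False}


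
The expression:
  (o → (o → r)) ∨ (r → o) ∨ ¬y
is always true.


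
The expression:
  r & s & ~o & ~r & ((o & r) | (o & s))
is never true.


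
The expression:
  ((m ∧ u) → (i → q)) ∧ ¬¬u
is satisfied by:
  {q: True, u: True, m: False, i: False}
  {u: True, q: False, m: False, i: False}
  {i: True, q: True, u: True, m: False}
  {i: True, u: True, q: False, m: False}
  {q: True, m: True, u: True, i: False}
  {m: True, u: True, i: False, q: False}
  {i: True, m: True, u: True, q: True}


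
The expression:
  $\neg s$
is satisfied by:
  {s: False}


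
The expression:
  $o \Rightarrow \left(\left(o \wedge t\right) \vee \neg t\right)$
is always true.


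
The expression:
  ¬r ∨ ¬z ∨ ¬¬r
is always true.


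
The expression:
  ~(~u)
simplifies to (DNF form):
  u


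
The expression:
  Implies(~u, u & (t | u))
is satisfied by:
  {u: True}


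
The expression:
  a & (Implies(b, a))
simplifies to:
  a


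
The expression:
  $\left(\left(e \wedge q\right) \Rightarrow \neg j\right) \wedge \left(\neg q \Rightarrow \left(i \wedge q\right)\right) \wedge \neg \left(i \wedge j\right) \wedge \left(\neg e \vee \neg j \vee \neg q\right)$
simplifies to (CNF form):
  $q \wedge \left(\neg e \vee \neg j\right) \wedge \left(\neg i \vee \neg j\right)$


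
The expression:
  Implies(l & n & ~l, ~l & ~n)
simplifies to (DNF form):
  True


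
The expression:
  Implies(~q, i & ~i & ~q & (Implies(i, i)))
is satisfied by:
  {q: True}


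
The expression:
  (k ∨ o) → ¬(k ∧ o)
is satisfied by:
  {k: False, o: False}
  {o: True, k: False}
  {k: True, o: False}


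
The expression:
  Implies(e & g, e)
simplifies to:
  True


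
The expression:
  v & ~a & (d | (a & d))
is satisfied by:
  {d: True, v: True, a: False}


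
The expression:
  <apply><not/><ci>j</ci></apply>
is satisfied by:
  {j: False}


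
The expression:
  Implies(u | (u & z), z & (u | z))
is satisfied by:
  {z: True, u: False}
  {u: False, z: False}
  {u: True, z: True}


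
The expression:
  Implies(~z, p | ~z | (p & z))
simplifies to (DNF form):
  True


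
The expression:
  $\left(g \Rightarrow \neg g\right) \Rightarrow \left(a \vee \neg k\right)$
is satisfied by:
  {a: True, g: True, k: False}
  {a: True, k: False, g: False}
  {g: True, k: False, a: False}
  {g: False, k: False, a: False}
  {a: True, g: True, k: True}
  {a: True, k: True, g: False}
  {g: True, k: True, a: False}


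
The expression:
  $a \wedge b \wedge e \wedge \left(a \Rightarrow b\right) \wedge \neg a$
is never true.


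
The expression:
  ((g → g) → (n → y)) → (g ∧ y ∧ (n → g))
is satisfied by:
  {n: True, g: True, y: False}
  {n: True, g: False, y: False}
  {y: True, n: True, g: True}
  {y: True, g: True, n: False}


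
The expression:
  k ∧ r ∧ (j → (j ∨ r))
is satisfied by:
  {r: True, k: True}


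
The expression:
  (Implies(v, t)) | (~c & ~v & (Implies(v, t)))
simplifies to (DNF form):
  t | ~v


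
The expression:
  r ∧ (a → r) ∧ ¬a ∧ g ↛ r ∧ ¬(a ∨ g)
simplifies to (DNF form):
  False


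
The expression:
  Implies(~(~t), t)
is always true.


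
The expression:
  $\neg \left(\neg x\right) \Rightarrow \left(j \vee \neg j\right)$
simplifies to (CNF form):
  $\text{True}$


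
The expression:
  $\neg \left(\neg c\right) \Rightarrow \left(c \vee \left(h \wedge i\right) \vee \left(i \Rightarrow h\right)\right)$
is always true.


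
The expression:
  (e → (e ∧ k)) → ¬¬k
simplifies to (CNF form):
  e ∨ k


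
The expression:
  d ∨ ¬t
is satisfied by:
  {d: True, t: False}
  {t: False, d: False}
  {t: True, d: True}


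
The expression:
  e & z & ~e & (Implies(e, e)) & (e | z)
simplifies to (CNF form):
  False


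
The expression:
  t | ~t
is always true.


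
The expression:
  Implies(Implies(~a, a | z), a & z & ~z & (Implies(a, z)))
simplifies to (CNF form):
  ~a & ~z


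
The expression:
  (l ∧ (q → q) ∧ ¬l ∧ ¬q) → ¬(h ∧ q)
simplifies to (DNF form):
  True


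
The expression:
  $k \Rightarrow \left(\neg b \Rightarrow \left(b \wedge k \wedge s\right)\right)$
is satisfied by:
  {b: True, k: False}
  {k: False, b: False}
  {k: True, b: True}


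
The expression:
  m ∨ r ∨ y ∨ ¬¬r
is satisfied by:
  {r: True, y: True, m: True}
  {r: True, y: True, m: False}
  {r: True, m: True, y: False}
  {r: True, m: False, y: False}
  {y: True, m: True, r: False}
  {y: True, m: False, r: False}
  {m: True, y: False, r: False}


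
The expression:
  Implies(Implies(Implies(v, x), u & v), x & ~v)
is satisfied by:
  {x: True, u: False, v: False}
  {u: False, v: False, x: False}
  {x: True, u: True, v: False}
  {u: True, x: False, v: False}
  {v: True, x: True, u: False}


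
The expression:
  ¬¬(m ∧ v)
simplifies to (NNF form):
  m ∧ v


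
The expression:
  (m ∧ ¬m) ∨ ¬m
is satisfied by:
  {m: False}


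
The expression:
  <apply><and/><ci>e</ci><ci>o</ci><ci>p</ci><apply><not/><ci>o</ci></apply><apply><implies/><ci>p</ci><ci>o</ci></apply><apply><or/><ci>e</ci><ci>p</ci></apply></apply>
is never true.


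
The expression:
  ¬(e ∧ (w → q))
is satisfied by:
  {w: True, q: False, e: False}
  {q: False, e: False, w: False}
  {w: True, q: True, e: False}
  {q: True, w: False, e: False}
  {e: True, w: True, q: False}


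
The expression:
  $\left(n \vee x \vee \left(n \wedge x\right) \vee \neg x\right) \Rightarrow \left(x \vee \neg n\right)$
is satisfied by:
  {x: True, n: False}
  {n: False, x: False}
  {n: True, x: True}


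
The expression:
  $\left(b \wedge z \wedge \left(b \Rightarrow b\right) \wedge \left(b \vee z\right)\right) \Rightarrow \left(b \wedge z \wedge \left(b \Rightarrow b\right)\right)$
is always true.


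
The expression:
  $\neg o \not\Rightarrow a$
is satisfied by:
  {o: False, a: False}


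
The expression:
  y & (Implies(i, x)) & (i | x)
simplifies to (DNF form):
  x & y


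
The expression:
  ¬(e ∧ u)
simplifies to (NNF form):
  ¬e ∨ ¬u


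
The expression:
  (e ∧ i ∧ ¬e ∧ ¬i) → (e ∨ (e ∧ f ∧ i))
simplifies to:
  True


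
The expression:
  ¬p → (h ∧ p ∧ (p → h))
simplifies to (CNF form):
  p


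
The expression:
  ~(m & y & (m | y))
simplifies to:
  ~m | ~y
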